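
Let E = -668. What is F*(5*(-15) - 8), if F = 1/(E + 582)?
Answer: 83/86 ≈ 0.96512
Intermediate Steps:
F = -1/86 (F = 1/(-668 + 582) = 1/(-86) = -1/86 ≈ -0.011628)
F*(5*(-15) - 8) = -(5*(-15) - 8)/86 = -(-75 - 8)/86 = -1/86*(-83) = 83/86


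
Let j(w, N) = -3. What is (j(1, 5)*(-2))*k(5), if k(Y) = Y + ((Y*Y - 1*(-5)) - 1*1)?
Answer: 204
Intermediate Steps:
k(Y) = 4 + Y + Y² (k(Y) = Y + ((Y² + 5) - 1) = Y + ((5 + Y²) - 1) = Y + (4 + Y²) = 4 + Y + Y²)
(j(1, 5)*(-2))*k(5) = (-3*(-2))*(4 + 5 + 5²) = 6*(4 + 5 + 25) = 6*34 = 204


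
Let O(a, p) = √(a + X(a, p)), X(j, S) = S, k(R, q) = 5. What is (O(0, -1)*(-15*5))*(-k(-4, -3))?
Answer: 375*I ≈ 375.0*I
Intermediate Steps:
O(a, p) = √(a + p)
(O(0, -1)*(-15*5))*(-k(-4, -3)) = (√(0 - 1)*(-15*5))*(-1*5) = (√(-1)*(-75))*(-5) = (I*(-75))*(-5) = -75*I*(-5) = 375*I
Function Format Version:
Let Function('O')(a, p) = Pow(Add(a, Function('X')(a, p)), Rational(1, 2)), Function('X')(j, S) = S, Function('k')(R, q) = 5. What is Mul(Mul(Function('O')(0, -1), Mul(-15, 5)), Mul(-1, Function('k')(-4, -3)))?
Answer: Mul(375, I) ≈ Mul(375.00, I)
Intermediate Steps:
Function('O')(a, p) = Pow(Add(a, p), Rational(1, 2))
Mul(Mul(Function('O')(0, -1), Mul(-15, 5)), Mul(-1, Function('k')(-4, -3))) = Mul(Mul(Pow(Add(0, -1), Rational(1, 2)), Mul(-15, 5)), Mul(-1, 5)) = Mul(Mul(Pow(-1, Rational(1, 2)), -75), -5) = Mul(Mul(I, -75), -5) = Mul(Mul(-75, I), -5) = Mul(375, I)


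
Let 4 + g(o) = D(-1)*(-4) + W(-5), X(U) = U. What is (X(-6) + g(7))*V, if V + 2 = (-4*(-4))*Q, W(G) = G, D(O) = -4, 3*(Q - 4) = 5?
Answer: 266/3 ≈ 88.667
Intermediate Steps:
Q = 17/3 (Q = 4 + (1/3)*5 = 4 + 5/3 = 17/3 ≈ 5.6667)
g(o) = 7 (g(o) = -4 + (-4*(-4) - 5) = -4 + (16 - 5) = -4 + 11 = 7)
V = 266/3 (V = -2 - 4*(-4)*(17/3) = -2 + 16*(17/3) = -2 + 272/3 = 266/3 ≈ 88.667)
(X(-6) + g(7))*V = (-6 + 7)*(266/3) = 1*(266/3) = 266/3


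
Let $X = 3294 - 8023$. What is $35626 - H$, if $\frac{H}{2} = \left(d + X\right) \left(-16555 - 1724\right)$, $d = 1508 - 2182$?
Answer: $-197487248$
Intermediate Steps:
$d = -674$ ($d = 1508 - 2182 = -674$)
$X = -4729$ ($X = 3294 - 8023 = -4729$)
$H = 197522874$ ($H = 2 \left(-674 - 4729\right) \left(-16555 - 1724\right) = 2 \left(\left(-5403\right) \left(-18279\right)\right) = 2 \cdot 98761437 = 197522874$)
$35626 - H = 35626 - 197522874 = -197487248$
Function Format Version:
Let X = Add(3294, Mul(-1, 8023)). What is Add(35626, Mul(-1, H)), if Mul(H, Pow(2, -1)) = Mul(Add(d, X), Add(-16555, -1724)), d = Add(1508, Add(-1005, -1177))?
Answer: -197487248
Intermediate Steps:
d = -674 (d = Add(1508, -2182) = -674)
X = -4729 (X = Add(3294, -8023) = -4729)
H = 197522874 (H = Mul(2, Mul(Add(-674, -4729), Add(-16555, -1724))) = Mul(2, Mul(-5403, -18279)) = Mul(2, 98761437) = 197522874)
Add(35626, Mul(-1, H)) = Add(35626, Mul(-1, 197522874)) = Add(35626, -197522874) = -197487248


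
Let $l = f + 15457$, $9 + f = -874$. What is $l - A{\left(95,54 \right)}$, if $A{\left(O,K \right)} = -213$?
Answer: $14787$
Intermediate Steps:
$f = -883$ ($f = -9 - 874 = -883$)
$l = 14574$ ($l = -883 + 15457 = 14574$)
$l - A{\left(95,54 \right)} = 14574 - -213 = 14574 + 213 = 14787$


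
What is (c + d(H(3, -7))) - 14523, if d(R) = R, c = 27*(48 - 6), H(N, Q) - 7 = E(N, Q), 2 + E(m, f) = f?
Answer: -13391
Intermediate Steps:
E(m, f) = -2 + f
H(N, Q) = 5 + Q (H(N, Q) = 7 + (-2 + Q) = 5 + Q)
c = 1134 (c = 27*42 = 1134)
(c + d(H(3, -7))) - 14523 = (1134 + (5 - 7)) - 14523 = (1134 - 2) - 14523 = 1132 - 14523 = -13391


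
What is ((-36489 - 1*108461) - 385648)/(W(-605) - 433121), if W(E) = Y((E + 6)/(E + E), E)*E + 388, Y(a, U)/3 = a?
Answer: 1061196/867263 ≈ 1.2236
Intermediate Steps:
Y(a, U) = 3*a
W(E) = 397 + 3*E/2 (W(E) = (3*((E + 6)/(E + E)))*E + 388 = (3*((6 + E)/((2*E))))*E + 388 = (3*((6 + E)*(1/(2*E))))*E + 388 = (3*((6 + E)/(2*E)))*E + 388 = (3*(6 + E)/(2*E))*E + 388 = (9 + 3*E/2) + 388 = 397 + 3*E/2)
((-36489 - 1*108461) - 385648)/(W(-605) - 433121) = ((-36489 - 1*108461) - 385648)/((397 + (3/2)*(-605)) - 433121) = ((-36489 - 108461) - 385648)/((397 - 1815/2) - 433121) = (-144950 - 385648)/(-1021/2 - 433121) = -530598/(-867263/2) = -530598*(-2/867263) = 1061196/867263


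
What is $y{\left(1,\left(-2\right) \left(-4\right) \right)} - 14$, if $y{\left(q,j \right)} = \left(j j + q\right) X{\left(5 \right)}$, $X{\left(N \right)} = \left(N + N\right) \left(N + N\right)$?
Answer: $6486$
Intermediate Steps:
$X{\left(N \right)} = 4 N^{2}$ ($X{\left(N \right)} = 2 N 2 N = 4 N^{2}$)
$y{\left(q,j \right)} = 100 q + 100 j^{2}$ ($y{\left(q,j \right)} = \left(j j + q\right) 4 \cdot 5^{2} = \left(j^{2} + q\right) 4 \cdot 25 = \left(q + j^{2}\right) 100 = 100 q + 100 j^{2}$)
$y{\left(1,\left(-2\right) \left(-4\right) \right)} - 14 = \left(100 \cdot 1 + 100 \left(\left(-2\right) \left(-4\right)\right)^{2}\right) - 14 = \left(100 + 100 \cdot 8^{2}\right) - 14 = \left(100 + 100 \cdot 64\right) - 14 = \left(100 + 6400\right) - 14 = 6500 - 14 = 6486$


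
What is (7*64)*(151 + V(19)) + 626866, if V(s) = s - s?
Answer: 694514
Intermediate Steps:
V(s) = 0
(7*64)*(151 + V(19)) + 626866 = (7*64)*(151 + 0) + 626866 = 448*151 + 626866 = 67648 + 626866 = 694514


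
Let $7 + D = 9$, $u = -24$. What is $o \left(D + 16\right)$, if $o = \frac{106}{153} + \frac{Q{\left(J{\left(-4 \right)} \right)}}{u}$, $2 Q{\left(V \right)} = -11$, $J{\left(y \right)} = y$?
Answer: $\frac{2257}{136} \approx 16.596$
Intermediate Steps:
$Q{\left(V \right)} = - \frac{11}{2}$ ($Q{\left(V \right)} = \frac{1}{2} \left(-11\right) = - \frac{11}{2}$)
$D = 2$ ($D = -7 + 9 = 2$)
$o = \frac{2257}{2448}$ ($o = \frac{106}{153} - \frac{11}{2 \left(-24\right)} = 106 \cdot \frac{1}{153} - - \frac{11}{48} = \frac{106}{153} + \frac{11}{48} = \frac{2257}{2448} \approx 0.92198$)
$o \left(D + 16\right) = \frac{2257 \left(2 + 16\right)}{2448} = \frac{2257}{2448} \cdot 18 = \frac{2257}{136}$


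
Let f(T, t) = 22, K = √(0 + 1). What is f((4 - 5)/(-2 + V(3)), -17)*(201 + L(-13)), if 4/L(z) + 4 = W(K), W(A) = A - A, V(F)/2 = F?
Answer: 4400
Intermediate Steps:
K = 1 (K = √1 = 1)
V(F) = 2*F
W(A) = 0
L(z) = -1 (L(z) = 4/(-4 + 0) = 4/(-4) = 4*(-¼) = -1)
f((4 - 5)/(-2 + V(3)), -17)*(201 + L(-13)) = 22*(201 - 1) = 22*200 = 4400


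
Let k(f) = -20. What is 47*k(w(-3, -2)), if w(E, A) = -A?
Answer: -940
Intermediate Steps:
47*k(w(-3, -2)) = 47*(-20) = -940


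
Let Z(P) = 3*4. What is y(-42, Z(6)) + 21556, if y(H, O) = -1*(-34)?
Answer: 21590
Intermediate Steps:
Z(P) = 12
y(H, O) = 34
y(-42, Z(6)) + 21556 = 34 + 21556 = 21590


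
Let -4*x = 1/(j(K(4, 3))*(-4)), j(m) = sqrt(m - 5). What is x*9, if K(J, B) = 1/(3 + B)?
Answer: -9*I*sqrt(174)/464 ≈ -0.25586*I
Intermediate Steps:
j(m) = sqrt(-5 + m)
x = -I*sqrt(174)/464 (x = -(-1/(4*sqrt(-5 + 1/(3 + 3))))/4 = -(-1/(4*sqrt(-5 + 1/6)))/4 = -I*sqrt(174)/116/4 = -I*sqrt(174)/464 ≈ -0.028429*I)
x*9 = -I*sqrt(174)/464*9 = -9*I*sqrt(174)/464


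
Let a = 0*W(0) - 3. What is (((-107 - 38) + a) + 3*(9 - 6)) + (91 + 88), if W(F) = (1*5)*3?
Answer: 40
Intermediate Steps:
W(F) = 15 (W(F) = 5*3 = 15)
a = -3 (a = 0*15 - 3 = 0 - 3 = -3)
(((-107 - 38) + a) + 3*(9 - 6)) + (91 + 88) = (((-107 - 38) - 3) + 3*(9 - 6)) + (91 + 88) = ((-145 - 3) + 3*3) + 179 = (-148 + 9) + 179 = -139 + 179 = 40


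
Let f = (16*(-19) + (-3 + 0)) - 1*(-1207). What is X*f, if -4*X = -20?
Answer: 4500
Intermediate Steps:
f = 900 (f = (-304 - 3) + 1207 = -307 + 1207 = 900)
X = 5 (X = -¼*(-20) = 5)
X*f = 5*900 = 4500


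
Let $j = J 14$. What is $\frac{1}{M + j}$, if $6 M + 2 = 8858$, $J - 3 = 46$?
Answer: $\frac{1}{2162} \approx 0.00046253$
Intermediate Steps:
$J = 49$ ($J = 3 + 46 = 49$)
$M = 1476$ ($M = - \frac{1}{3} + \frac{1}{6} \cdot 8858 = - \frac{1}{3} + \frac{4429}{3} = 1476$)
$j = 686$ ($j = 49 \cdot 14 = 686$)
$\frac{1}{M + j} = \frac{1}{1476 + 686} = \frac{1}{2162}$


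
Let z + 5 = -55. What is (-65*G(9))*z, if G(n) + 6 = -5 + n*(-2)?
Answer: -113100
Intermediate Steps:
z = -60 (z = -5 - 55 = -60)
G(n) = -11 - 2*n (G(n) = -6 + (-5 + n*(-2)) = -6 + (-5 - 2*n) = -11 - 2*n)
(-65*G(9))*z = -65*(-11 - 2*9)*(-60) = -65*(-11 - 18)*(-60) = -65*(-29)*(-60) = 1885*(-60) = -113100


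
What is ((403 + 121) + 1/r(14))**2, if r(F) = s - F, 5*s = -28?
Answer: 2636514409/9604 ≈ 2.7452e+5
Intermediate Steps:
s = -28/5 (s = (1/5)*(-28) = -28/5 ≈ -5.6000)
r(F) = -28/5 - F
((403 + 121) + 1/r(14))**2 = ((403 + 121) + 1/(-28/5 - 1*14))**2 = (524 + 1/(-28/5 - 14))**2 = (524 + 1/(-98/5))**2 = (524 - 5/98)**2 = (51347/98)**2 = 2636514409/9604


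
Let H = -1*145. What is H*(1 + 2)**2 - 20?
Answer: -1325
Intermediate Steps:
H = -145
H*(1 + 2)**2 - 20 = -145*(1 + 2)**2 - 20 = -145*3**2 - 20 = -145*9 - 20 = -1305 - 20 = -1325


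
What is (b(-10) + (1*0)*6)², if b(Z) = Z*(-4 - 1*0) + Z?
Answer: 900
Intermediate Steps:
b(Z) = -3*Z (b(Z) = Z*(-4 + 0) + Z = Z*(-4) + Z = -4*Z + Z = -3*Z)
(b(-10) + (1*0)*6)² = (-3*(-10) + (1*0)*6)² = (30 + 0*6)² = (30 + 0)² = 30² = 900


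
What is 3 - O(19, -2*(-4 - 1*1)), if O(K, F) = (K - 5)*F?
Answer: -137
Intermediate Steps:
O(K, F) = F*(-5 + K) (O(K, F) = (-5 + K)*F = F*(-5 + K))
3 - O(19, -2*(-4 - 1*1)) = 3 - (-2*(-4 - 1*1))*(-5 + 19) = 3 - (-2*(-4 - 1))*14 = 3 - (-2*(-5))*14 = 3 - 10*14 = 3 - 1*140 = 3 - 140 = -137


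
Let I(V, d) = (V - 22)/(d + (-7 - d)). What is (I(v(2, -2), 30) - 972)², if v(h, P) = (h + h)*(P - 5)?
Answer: 45616516/49 ≈ 9.3095e+5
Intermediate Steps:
v(h, P) = 2*h*(-5 + P) (v(h, P) = (2*h)*(-5 + P) = 2*h*(-5 + P))
I(V, d) = 22/7 - V/7 (I(V, d) = (-22 + V)/(-7) = (-22 + V)*(-⅐) = 22/7 - V/7)
(I(v(2, -2), 30) - 972)² = ((22/7 - 2*2*(-5 - 2)/7) - 972)² = ((22/7 - 2*2*(-7)/7) - 972)² = ((22/7 - ⅐*(-28)) - 972)² = ((22/7 + 4) - 972)² = (50/7 - 972)² = (-6754/7)² = 45616516/49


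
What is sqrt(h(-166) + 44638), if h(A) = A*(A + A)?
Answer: 5*sqrt(3990) ≈ 315.83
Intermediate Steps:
h(A) = 2*A**2 (h(A) = A*(2*A) = 2*A**2)
sqrt(h(-166) + 44638) = sqrt(2*(-166)**2 + 44638) = sqrt(2*27556 + 44638) = sqrt(55112 + 44638) = sqrt(99750) = 5*sqrt(3990)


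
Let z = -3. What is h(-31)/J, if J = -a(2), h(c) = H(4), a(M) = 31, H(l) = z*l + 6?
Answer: 6/31 ≈ 0.19355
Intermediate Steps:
H(l) = 6 - 3*l (H(l) = -3*l + 6 = 6 - 3*l)
h(c) = -6 (h(c) = 6 - 3*4 = 6 - 12 = -6)
J = -31 (J = -1*31 = -31)
h(-31)/J = -6/(-31) = -6*(-1/31) = 6/31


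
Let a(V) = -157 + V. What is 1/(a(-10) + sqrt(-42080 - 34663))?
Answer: -167/104632 - 3*I*sqrt(8527)/104632 ≈ -0.0015961 - 0.0026476*I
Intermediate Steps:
1/(a(-10) + sqrt(-42080 - 34663)) = 1/((-157 - 10) + sqrt(-42080 - 34663)) = 1/(-167 + sqrt(-76743)) = 1/(-167 + 3*I*sqrt(8527))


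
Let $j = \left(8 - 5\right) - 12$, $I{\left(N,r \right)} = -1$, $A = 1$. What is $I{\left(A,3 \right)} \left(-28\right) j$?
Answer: $-252$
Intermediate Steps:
$j = -9$ ($j = 3 - 12 = -9$)
$I{\left(A,3 \right)} \left(-28\right) j = \left(-1\right) \left(-28\right) \left(-9\right) = 28 \left(-9\right) = -252$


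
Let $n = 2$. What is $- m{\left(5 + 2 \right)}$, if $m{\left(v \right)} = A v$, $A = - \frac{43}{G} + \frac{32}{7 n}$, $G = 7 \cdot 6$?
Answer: $- \frac{53}{6} \approx -8.8333$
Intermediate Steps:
$G = 42$
$A = \frac{53}{42}$ ($A = - \frac{43}{42} + \frac{32}{7 \cdot 2} = \left(-43\right) \frac{1}{42} + \frac{32}{14} = - \frac{43}{42} + 32 \cdot \frac{1}{14} = - \frac{43}{42} + \frac{16}{7} = \frac{53}{42} \approx 1.2619$)
$m{\left(v \right)} = \frac{53 v}{42}$
$- m{\left(5 + 2 \right)} = - \frac{53 \left(5 + 2\right)}{42} = - \frac{53 \cdot 7}{42} = \left(-1\right) \frac{53}{6} = - \frac{53}{6}$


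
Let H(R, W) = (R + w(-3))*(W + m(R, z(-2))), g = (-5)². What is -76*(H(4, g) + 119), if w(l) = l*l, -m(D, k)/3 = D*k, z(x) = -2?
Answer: -57456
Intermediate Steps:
m(D, k) = -3*D*k
w(l) = l²
g = 25
H(R, W) = (9 + R)*(W + 6*R) (H(R, W) = (R + (-3)²)*(W - 3*R*(-2)) = (R + 9)*(W + 6*R) = (9 + R)*(W + 6*R))
-76*(H(4, g) + 119) = -76*((6*4² + 9*25 + 54*4 + 4*25) + 119) = -76*((6*16 + 225 + 216 + 100) + 119) = -76*((96 + 225 + 216 + 100) + 119) = -76*(637 + 119) = -76*756 = -57456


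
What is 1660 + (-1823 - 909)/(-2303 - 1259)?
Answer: 2957826/1781 ≈ 1660.8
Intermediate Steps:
1660 + (-1823 - 909)/(-2303 - 1259) = 1660 - 2732/(-3562) = 1660 - 2732*(-1/3562) = 1660 + 1366/1781 = 2957826/1781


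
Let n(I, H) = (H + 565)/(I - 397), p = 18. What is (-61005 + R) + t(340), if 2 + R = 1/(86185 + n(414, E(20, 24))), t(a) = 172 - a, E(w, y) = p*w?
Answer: -89686832233/1466070 ≈ -61175.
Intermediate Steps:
E(w, y) = 18*w
n(I, H) = (565 + H)/(-397 + I)
R = -2932123/1466070 (R = -2 + 1/(86185 + (565 + 18*20)/(-397 + 414)) = -2 + 1/(86185 + (565 + 360)/17) = -2 + 1/(86185 + (1/17)*925) = -2 + 1/(86185 + 925/17) = -2 + 1/(1466070/17) = -2 + 17/1466070 = -2932123/1466070 ≈ -2.0000)
(-61005 + R) + t(340) = (-61005 - 2932123/1466070) + (172 - 1*340) = -89440532473/1466070 + (172 - 340) = -89440532473/1466070 - 168 = -89686832233/1466070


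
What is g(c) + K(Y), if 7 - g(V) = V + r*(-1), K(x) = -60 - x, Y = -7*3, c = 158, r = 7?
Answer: -183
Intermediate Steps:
Y = -21
g(V) = 14 - V (g(V) = 7 - (V + 7*(-1)) = 7 - (V - 7) = 7 - (-7 + V) = 7 + (7 - V) = 14 - V)
g(c) + K(Y) = (14 - 1*158) + (-60 - 1*(-21)) = (14 - 158) + (-60 + 21) = -144 - 39 = -183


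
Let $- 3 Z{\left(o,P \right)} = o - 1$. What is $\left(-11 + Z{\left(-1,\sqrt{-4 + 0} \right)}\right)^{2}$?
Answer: $\frac{961}{9} \approx 106.78$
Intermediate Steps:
$Z{\left(o,P \right)} = \frac{1}{3} - \frac{o}{3}$ ($Z{\left(o,P \right)} = - \frac{o - 1}{3} = - \frac{-1 + o}{3} = \frac{1}{3} - \frac{o}{3}$)
$\left(-11 + Z{\left(-1,\sqrt{-4 + 0} \right)}\right)^{2} = \left(-11 + \left(\frac{1}{3} - - \frac{1}{3}\right)\right)^{2} = \left(-11 + \left(\frac{1}{3} + \frac{1}{3}\right)\right)^{2} = \left(-11 + \frac{2}{3}\right)^{2} = \left(- \frac{31}{3}\right)^{2} = \frac{961}{9}$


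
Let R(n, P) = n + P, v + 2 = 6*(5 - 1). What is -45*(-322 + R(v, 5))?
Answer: 13275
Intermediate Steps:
v = 22 (v = -2 + 6*(5 - 1) = -2 + 6*4 = -2 + 24 = 22)
R(n, P) = P + n
-45*(-322 + R(v, 5)) = -45*(-322 + (5 + 22)) = -45*(-322 + 27) = -45*(-295) = 13275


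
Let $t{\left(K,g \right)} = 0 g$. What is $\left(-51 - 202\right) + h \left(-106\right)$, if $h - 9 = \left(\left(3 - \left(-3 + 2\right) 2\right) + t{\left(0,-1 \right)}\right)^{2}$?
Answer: $-3857$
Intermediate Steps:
$t{\left(K,g \right)} = 0$
$h = 34$ ($h = 9 + \left(\left(3 - \left(-3 + 2\right) 2\right) + 0\right)^{2} = 9 + \left(\left(3 - \left(-1\right) 2\right) + 0\right)^{2} = 9 + \left(\left(3 - -2\right) + 0\right)^{2} = 9 + \left(\left(3 + 2\right) + 0\right)^{2} = 9 + \left(5 + 0\right)^{2} = 9 + 5^{2} = 9 + 25 = 34$)
$\left(-51 - 202\right) + h \left(-106\right) = \left(-51 - 202\right) + 34 \left(-106\right) = -253 - 3604 = -3857$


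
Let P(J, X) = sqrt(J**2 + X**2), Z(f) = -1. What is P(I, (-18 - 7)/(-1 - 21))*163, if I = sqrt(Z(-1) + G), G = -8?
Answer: 163*I*sqrt(3731)/22 ≈ 452.56*I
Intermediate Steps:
I = 3*I (I = sqrt(-1 - 8) = sqrt(-9) = 3*I ≈ 3.0*I)
P(I, (-18 - 7)/(-1 - 21))*163 = sqrt((3*I)**2 + ((-18 - 7)/(-1 - 21))**2)*163 = sqrt(-9 + (-25/(-22))**2)*163 = sqrt(-9 + (-25*(-1/22))**2)*163 = sqrt(-9 + (25/22)**2)*163 = sqrt(-9 + 625/484)*163 = sqrt(-3731/484)*163 = (I*sqrt(3731)/22)*163 = 163*I*sqrt(3731)/22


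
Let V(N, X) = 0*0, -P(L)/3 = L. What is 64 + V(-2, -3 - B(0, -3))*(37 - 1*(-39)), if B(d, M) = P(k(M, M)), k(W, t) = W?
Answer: 64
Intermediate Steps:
P(L) = -3*L
B(d, M) = -3*M
V(N, X) = 0
64 + V(-2, -3 - B(0, -3))*(37 - 1*(-39)) = 64 + 0*(37 - 1*(-39)) = 64 + 0*(37 + 39) = 64 + 0*76 = 64 + 0 = 64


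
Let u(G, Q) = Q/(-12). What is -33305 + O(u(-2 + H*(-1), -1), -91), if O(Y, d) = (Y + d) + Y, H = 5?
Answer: -200375/6 ≈ -33396.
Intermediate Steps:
u(G, Q) = -Q/12 (u(G, Q) = Q*(-1/12) = -Q/12)
O(Y, d) = d + 2*Y
-33305 + O(u(-2 + H*(-1), -1), -91) = -33305 + (-91 + 2*(-1/12*(-1))) = -33305 + (-91 + 2*(1/12)) = -33305 + (-91 + ⅙) = -33305 - 545/6 = -200375/6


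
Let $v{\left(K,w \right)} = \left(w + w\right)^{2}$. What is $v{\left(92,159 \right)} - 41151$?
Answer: $59973$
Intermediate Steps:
$v{\left(K,w \right)} = 4 w^{2}$ ($v{\left(K,w \right)} = \left(2 w\right)^{2} = 4 w^{2}$)
$v{\left(92,159 \right)} - 41151 = 4 \cdot 159^{2} - 41151 = 4 \cdot 25281 - 41151 = 101124 - 41151 = 59973$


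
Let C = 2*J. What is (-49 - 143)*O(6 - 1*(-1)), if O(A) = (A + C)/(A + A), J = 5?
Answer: -1632/7 ≈ -233.14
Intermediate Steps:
C = 10 (C = 2*5 = 10)
O(A) = (10 + A)/(2*A) (O(A) = (A + 10)/(A + A) = (10 + A)/((2*A)) = (10 + A)*(1/(2*A)) = (10 + A)/(2*A))
(-49 - 143)*O(6 - 1*(-1)) = (-49 - 143)*((10 + (6 - 1*(-1)))/(2*(6 - 1*(-1)))) = -96*(10 + (6 + 1))/(6 + 1) = -96*(10 + 7)/7 = -96*17/7 = -192*17/14 = -1632/7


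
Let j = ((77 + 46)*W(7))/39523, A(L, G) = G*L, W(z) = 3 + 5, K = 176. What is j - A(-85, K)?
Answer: 591265064/39523 ≈ 14960.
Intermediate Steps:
W(z) = 8
j = 984/39523 (j = ((77 + 46)*8)/39523 = (123*8)*(1/39523) = 984*(1/39523) = 984/39523 ≈ 0.024897)
j - A(-85, K) = 984/39523 - 176*(-85) = 984/39523 - 1*(-14960) = 984/39523 + 14960 = 591265064/39523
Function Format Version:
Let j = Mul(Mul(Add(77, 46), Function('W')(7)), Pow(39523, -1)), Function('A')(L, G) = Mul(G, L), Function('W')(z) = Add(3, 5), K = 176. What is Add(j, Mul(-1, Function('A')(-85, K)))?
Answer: Rational(591265064, 39523) ≈ 14960.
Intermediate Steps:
Function('W')(z) = 8
j = Rational(984, 39523) (j = Mul(Mul(Add(77, 46), 8), Pow(39523, -1)) = Mul(Mul(123, 8), Rational(1, 39523)) = Mul(984, Rational(1, 39523)) = Rational(984, 39523) ≈ 0.024897)
Add(j, Mul(-1, Function('A')(-85, K))) = Add(Rational(984, 39523), Mul(-1, Mul(176, -85))) = Add(Rational(984, 39523), Mul(-1, -14960)) = Add(Rational(984, 39523), 14960) = Rational(591265064, 39523)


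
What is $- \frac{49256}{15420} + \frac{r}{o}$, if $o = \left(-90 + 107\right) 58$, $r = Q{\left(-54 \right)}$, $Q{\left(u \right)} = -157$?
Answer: $- \frac{12746839}{3801030} \approx -3.3535$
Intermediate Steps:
$r = -157$
$o = 986$ ($o = 17 \cdot 58 = 986$)
$- \frac{49256}{15420} + \frac{r}{o} = - \frac{49256}{15420} - \frac{157}{986} = \left(-49256\right) \frac{1}{15420} - \frac{157}{986} = - \frac{12314}{3855} - \frac{157}{986} = - \frac{12746839}{3801030}$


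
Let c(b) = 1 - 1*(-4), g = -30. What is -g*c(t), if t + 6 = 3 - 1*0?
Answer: 150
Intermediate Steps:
t = -3 (t = -6 + (3 - 1*0) = -6 + (3 + 0) = -6 + 3 = -3)
c(b) = 5 (c(b) = 1 + 4 = 5)
-g*c(t) = -(-30)*5 = -1*(-150) = 150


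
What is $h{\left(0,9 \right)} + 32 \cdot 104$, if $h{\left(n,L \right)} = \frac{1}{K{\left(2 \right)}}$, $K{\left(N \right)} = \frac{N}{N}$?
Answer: $3329$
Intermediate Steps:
$K{\left(N \right)} = 1$
$h{\left(n,L \right)} = 1$ ($h{\left(n,L \right)} = 1^{-1} = 1$)
$h{\left(0,9 \right)} + 32 \cdot 104 = 1 + 32 \cdot 104 = 1 + 3328 = 3329$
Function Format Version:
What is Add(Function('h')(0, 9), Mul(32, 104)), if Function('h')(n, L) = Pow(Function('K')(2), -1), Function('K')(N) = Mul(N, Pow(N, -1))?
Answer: 3329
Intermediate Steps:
Function('K')(N) = 1
Function('h')(n, L) = 1 (Function('h')(n, L) = Pow(1, -1) = 1)
Add(Function('h')(0, 9), Mul(32, 104)) = Add(1, Mul(32, 104)) = Add(1, 3328) = 3329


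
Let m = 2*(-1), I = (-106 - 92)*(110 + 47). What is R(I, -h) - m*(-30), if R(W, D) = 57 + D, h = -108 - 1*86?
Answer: 191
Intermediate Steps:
h = -194 (h = -108 - 86 = -194)
I = -31086 (I = -198*157 = -31086)
m = -2
R(I, -h) - m*(-30) = (57 - 1*(-194)) - (-2)*(-30) = (57 + 194) - 1*60 = 251 - 60 = 191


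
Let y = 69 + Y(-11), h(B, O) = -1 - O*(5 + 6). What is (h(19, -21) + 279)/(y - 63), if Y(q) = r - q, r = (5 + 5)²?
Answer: 509/117 ≈ 4.3504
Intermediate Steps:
r = 100 (r = 10² = 100)
Y(q) = 100 - q
h(B, O) = -1 - 11*O (h(B, O) = -1 - O*11 = -1 - 11*O)
y = 180 (y = 69 + (100 - 1*(-11)) = 69 + (100 + 11) = 69 + 111 = 180)
(h(19, -21) + 279)/(y - 63) = ((-1 - 11*(-21)) + 279)/(180 - 63) = ((-1 + 231) + 279)/117 = (230 + 279)*(1/117) = 509*(1/117) = 509/117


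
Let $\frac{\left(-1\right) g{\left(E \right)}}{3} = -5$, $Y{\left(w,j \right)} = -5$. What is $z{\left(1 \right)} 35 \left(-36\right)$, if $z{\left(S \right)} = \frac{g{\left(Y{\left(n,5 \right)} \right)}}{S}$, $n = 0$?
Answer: $-18900$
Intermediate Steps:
$g{\left(E \right)} = 15$ ($g{\left(E \right)} = \left(-3\right) \left(-5\right) = 15$)
$z{\left(S \right)} = \frac{15}{S}$
$z{\left(1 \right)} 35 \left(-36\right) = \frac{15}{1} \cdot 35 \left(-36\right) = 15 \cdot 1 \cdot 35 \left(-36\right) = 15 \cdot 35 \left(-36\right) = 525 \left(-36\right) = -18900$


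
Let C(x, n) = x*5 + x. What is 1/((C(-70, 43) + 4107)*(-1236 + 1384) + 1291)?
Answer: 1/546967 ≈ 1.8283e-6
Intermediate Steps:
C(x, n) = 6*x (C(x, n) = 5*x + x = 6*x)
1/((C(-70, 43) + 4107)*(-1236 + 1384) + 1291) = 1/((6*(-70) + 4107)*(-1236 + 1384) + 1291) = 1/((-420 + 4107)*148 + 1291) = 1/(3687*148 + 1291) = 1/(545676 + 1291) = 1/546967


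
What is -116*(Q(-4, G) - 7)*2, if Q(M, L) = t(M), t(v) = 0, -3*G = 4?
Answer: 1624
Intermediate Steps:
G = -4/3 (G = -1/3*4 = -4/3 ≈ -1.3333)
Q(M, L) = 0
-116*(Q(-4, G) - 7)*2 = -116*(0 - 7)*2 = -(-812)*2 = -116*(-14) = 1624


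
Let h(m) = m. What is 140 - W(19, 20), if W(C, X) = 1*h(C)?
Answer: 121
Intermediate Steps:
W(C, X) = C (W(C, X) = 1*C = C)
140 - W(19, 20) = 140 - 1*19 = 140 - 19 = 121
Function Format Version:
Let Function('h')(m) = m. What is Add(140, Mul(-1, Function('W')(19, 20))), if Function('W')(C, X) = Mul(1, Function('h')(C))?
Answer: 121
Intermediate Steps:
Function('W')(C, X) = C (Function('W')(C, X) = Mul(1, C) = C)
Add(140, Mul(-1, Function('W')(19, 20))) = Add(140, Mul(-1, 19)) = Add(140, -19) = 121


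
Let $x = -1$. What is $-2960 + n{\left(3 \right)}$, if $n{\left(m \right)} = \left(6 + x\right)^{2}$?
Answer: $-2935$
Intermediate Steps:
$n{\left(m \right)} = 25$ ($n{\left(m \right)} = \left(6 - 1\right)^{2} = 5^{2} = 25$)
$-2960 + n{\left(3 \right)} = -2960 + 25 = -2935$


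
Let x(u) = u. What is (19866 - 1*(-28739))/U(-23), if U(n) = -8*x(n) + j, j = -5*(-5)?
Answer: 48605/209 ≈ 232.56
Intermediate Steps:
j = 25
U(n) = 25 - 8*n (U(n) = -8*n + 25 = 25 - 8*n)
(19866 - 1*(-28739))/U(-23) = (19866 - 1*(-28739))/(25 - 8*(-23)) = (19866 + 28739)/(25 + 184) = 48605/209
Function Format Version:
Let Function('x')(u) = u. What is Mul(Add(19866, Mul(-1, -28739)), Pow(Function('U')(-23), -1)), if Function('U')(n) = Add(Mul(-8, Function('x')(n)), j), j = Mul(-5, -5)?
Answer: Rational(48605, 209) ≈ 232.56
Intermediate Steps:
j = 25
Function('U')(n) = Add(25, Mul(-8, n)) (Function('U')(n) = Add(Mul(-8, n), 25) = Add(25, Mul(-8, n)))
Mul(Add(19866, Mul(-1, -28739)), Pow(Function('U')(-23), -1)) = Mul(Add(19866, Mul(-1, -28739)), Pow(Add(25, Mul(-8, -23)), -1)) = Mul(Add(19866, 28739), Pow(Add(25, 184), -1)) = Mul(48605, Pow(209, -1)) = Mul(48605, Rational(1, 209)) = Rational(48605, 209)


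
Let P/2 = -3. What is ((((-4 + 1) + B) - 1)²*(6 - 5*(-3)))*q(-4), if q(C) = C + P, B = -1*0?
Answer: -3360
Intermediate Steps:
P = -6 (P = 2*(-3) = -6)
B = 0
q(C) = -6 + C (q(C) = C - 6 = -6 + C)
((((-4 + 1) + B) - 1)²*(6 - 5*(-3)))*q(-4) = ((((-4 + 1) + 0) - 1)²*(6 - 5*(-3)))*(-6 - 4) = (((-3 + 0) - 1)²*(6 + 15))*(-10) = ((-3 - 1)²*21)*(-10) = ((-4)²*21)*(-10) = (16*21)*(-10) = 336*(-10) = -3360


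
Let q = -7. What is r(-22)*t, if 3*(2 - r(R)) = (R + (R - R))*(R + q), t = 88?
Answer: -55616/3 ≈ -18539.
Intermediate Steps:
r(R) = 2 - R*(-7 + R)/3 (r(R) = 2 - (R + (R - R))*(R - 7)/3 = 2 - (R + 0)*(-7 + R)/3 = 2 - R*(-7 + R)/3)
r(-22)*t = (2 - ⅓*(-22)² + (7/3)*(-22))*88 = (2 - ⅓*484 - 154/3)*88 = (2 - 484/3 - 154/3)*88 = -632/3*88 = -55616/3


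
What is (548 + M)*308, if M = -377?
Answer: 52668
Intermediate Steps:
(548 + M)*308 = (548 - 377)*308 = 171*308 = 52668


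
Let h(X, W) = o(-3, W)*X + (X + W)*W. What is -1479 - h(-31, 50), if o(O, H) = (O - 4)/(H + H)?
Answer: -243117/100 ≈ -2431.2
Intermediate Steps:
o(O, H) = (-4 + O)/(2*H) (o(O, H) = (-4 + O)/((2*H)) = (-4 + O)*(1/(2*H)) = (-4 + O)/(2*H))
h(X, W) = W*(W + X) - 7*X/(2*W) (h(X, W) = ((-4 - 3)/(2*W))*X + (X + W)*W = ((1/2)*(-7)/W)*X + (W + X)*W = (-7/(2*W))*X + W*(W + X) = -7*X/(2*W) + W*(W + X) = W*(W + X) - 7*X/(2*W))
-1479 - h(-31, 50) = -1479 - (50**2 + 50*(-31) - 7/2*(-31)/50) = -1479 - (2500 - 1550 - 7/2*(-31)*1/50) = -1479 - (2500 - 1550 + 217/100) = -1479 - 1*95217/100 = -1479 - 95217/100 = -243117/100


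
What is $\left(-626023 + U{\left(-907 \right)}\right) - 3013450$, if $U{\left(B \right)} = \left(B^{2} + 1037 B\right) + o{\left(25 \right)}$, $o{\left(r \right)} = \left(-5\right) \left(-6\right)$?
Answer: $-3757353$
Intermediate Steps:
$o{\left(r \right)} = 30$
$U{\left(B \right)} = 30 + B^{2} + 1037 B$ ($U{\left(B \right)} = \left(B^{2} + 1037 B\right) + 30 = 30 + B^{2} + 1037 B$)
$\left(-626023 + U{\left(-907 \right)}\right) - 3013450 = \left(-626023 + \left(30 + \left(-907\right)^{2} + 1037 \left(-907\right)\right)\right) - 3013450 = \left(-626023 + \left(30 + 822649 - 940559\right)\right) - 3013450 = \left(-626023 - 117880\right) - 3013450 = -743903 - 3013450 = -3757353$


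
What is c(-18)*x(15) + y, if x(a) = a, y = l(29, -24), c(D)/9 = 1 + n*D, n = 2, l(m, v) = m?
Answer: -4696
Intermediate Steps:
c(D) = 9 + 18*D (c(D) = 9*(1 + 2*D) = 9 + 18*D)
y = 29
c(-18)*x(15) + y = (9 + 18*(-18))*15 + 29 = (9 - 324)*15 + 29 = -315*15 + 29 = -4725 + 29 = -4696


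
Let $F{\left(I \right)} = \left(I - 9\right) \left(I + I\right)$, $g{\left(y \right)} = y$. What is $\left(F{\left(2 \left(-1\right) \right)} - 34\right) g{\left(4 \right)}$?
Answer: $40$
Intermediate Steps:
$F{\left(I \right)} = 2 I \left(-9 + I\right)$ ($F{\left(I \right)} = \left(-9 + I\right) 2 I = 2 I \left(-9 + I\right)$)
$\left(F{\left(2 \left(-1\right) \right)} - 34\right) g{\left(4 \right)} = \left(2 \cdot 2 \left(-1\right) \left(-9 + 2 \left(-1\right)\right) - 34\right) 4 = \left(2 \left(-2\right) \left(-9 - 2\right) - 34\right) 4 = \left(2 \left(-2\right) \left(-11\right) - 34\right) 4 = \left(44 - 34\right) 4 = 10 \cdot 4 = 40$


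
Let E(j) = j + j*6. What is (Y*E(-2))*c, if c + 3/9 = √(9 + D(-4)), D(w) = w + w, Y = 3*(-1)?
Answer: 28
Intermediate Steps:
E(j) = 7*j (E(j) = j + 6*j = 7*j)
Y = -3
D(w) = 2*w
c = ⅔ (c = -⅓ + √(9 + 2*(-4)) = -⅓ + √(9 - 8) = -⅓ + √1 = -⅓ + 1 = ⅔ ≈ 0.66667)
(Y*E(-2))*c = -21*(-2)*(⅔) = -3*(-14)*(⅔) = 42*(⅔) = 28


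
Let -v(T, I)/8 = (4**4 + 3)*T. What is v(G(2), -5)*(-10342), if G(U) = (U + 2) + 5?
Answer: 192857616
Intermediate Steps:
G(U) = 7 + U (G(U) = (2 + U) + 5 = 7 + U)
v(T, I) = -2072*T (v(T, I) = -8*(4**4 + 3)*T = -8*(256 + 3)*T = -2072*T)
v(G(2), -5)*(-10342) = -2072*(7 + 2)*(-10342) = -2072*9*(-10342) = -18648*(-10342) = 192857616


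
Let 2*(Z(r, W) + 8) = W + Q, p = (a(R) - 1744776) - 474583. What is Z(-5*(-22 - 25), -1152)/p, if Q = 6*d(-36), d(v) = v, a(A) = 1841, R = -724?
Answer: 346/1108759 ≈ 0.00031206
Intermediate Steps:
Q = -216 (Q = 6*(-36) = -216)
p = -2217518 (p = (1841 - 1744776) - 474583 = -1742935 - 474583 = -2217518)
Z(r, W) = -116 + W/2 (Z(r, W) = -8 + (W - 216)/2 = -8 + (-216 + W)/2 = -8 + (-108 + W/2) = -116 + W/2)
Z(-5*(-22 - 25), -1152)/p = (-116 + (½)*(-1152))/(-2217518) = (-116 - 576)*(-1/2217518) = -692*(-1/2217518) = 346/1108759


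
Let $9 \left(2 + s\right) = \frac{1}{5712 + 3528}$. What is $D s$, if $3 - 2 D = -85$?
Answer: $- \frac{166319}{1890} \approx -88.0$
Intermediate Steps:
$D = 44$ ($D = \frac{3}{2} - - \frac{85}{2} = \frac{3}{2} + \frac{85}{2} = 44$)
$s = - \frac{166319}{83160}$ ($s = -2 + \frac{1}{9 \left(5712 + 3528\right)} = -2 + \frac{1}{9 \cdot 9240} = -2 + \frac{1}{9} \cdot \frac{1}{9240} = -2 + \frac{1}{83160} = - \frac{166319}{83160} \approx -2.0$)
$D s = 44 \left(- \frac{166319}{83160}\right) = - \frac{166319}{1890}$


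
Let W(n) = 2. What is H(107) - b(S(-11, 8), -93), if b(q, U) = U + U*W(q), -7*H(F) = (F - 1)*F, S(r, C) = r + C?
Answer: -9389/7 ≈ -1341.3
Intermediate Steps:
S(r, C) = C + r
H(F) = -F*(-1 + F)/7 (H(F) = -(F - 1)*F/7 = -(-1 + F)*F/7 = -F*(-1 + F)/7)
b(q, U) = 3*U (b(q, U) = U + U*2 = U + 2*U = 3*U)
H(107) - b(S(-11, 8), -93) = (1/7)*107*(1 - 1*107) - 3*(-93) = (1/7)*107*(1 - 107) - 1*(-279) = (1/7)*107*(-106) + 279 = -11342/7 + 279 = -9389/7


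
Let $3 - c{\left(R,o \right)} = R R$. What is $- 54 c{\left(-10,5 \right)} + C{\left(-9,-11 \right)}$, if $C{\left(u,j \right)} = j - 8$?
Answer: $5219$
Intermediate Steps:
$c{\left(R,o \right)} = 3 - R^{2}$ ($c{\left(R,o \right)} = 3 - R R = 3 - R^{2}$)
$C{\left(u,j \right)} = -8 + j$
$- 54 c{\left(-10,5 \right)} + C{\left(-9,-11 \right)} = - 54 \left(3 - \left(-10\right)^{2}\right) - 19 = - 54 \left(3 - 100\right) - 19 = \left(-54\right) \left(-97\right) - 19 = 5238 - 19 = 5219$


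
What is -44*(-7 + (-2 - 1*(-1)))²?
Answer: -2816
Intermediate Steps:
-44*(-7 + (-2 - 1*(-1)))² = -44*(-7 + (-2 + 1))² = -44*(-7 - 1)² = -44*(-8)² = -44*64 = -2816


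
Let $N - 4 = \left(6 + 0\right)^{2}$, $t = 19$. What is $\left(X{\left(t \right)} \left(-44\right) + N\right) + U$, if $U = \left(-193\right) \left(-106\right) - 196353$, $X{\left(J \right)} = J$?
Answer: $-176691$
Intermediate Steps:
$N = 40$ ($N = 4 + \left(6 + 0\right)^{2} = 4 + 6^{2} = 4 + 36 = 40$)
$U = -175895$ ($U = 20458 - 196353 = -175895$)
$\left(X{\left(t \right)} \left(-44\right) + N\right) + U = \left(19 \left(-44\right) + 40\right) - 175895 = \left(-836 + 40\right) - 175895 = -796 - 175895 = -176691$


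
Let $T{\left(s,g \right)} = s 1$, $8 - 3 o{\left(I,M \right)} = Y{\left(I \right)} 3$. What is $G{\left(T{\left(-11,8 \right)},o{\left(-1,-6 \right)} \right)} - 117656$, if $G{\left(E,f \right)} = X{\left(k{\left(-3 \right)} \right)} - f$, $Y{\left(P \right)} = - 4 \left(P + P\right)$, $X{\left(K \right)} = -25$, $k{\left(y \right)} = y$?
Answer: $- \frac{353027}{3} \approx -1.1768 \cdot 10^{5}$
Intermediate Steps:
$Y{\left(P \right)} = - 8 P$ ($Y{\left(P \right)} = - 4 \cdot 2 P = - 8 P$)
$o{\left(I,M \right)} = \frac{8}{3} + 8 I$ ($o{\left(I,M \right)} = \frac{8}{3} - \frac{- 8 I 3}{3} = \frac{8}{3} - \frac{\left(-24\right) I}{3} = \frac{8}{3} + 8 I$)
$T{\left(s,g \right)} = s$
$G{\left(E,f \right)} = -25 - f$
$G{\left(T{\left(-11,8 \right)},o{\left(-1,-6 \right)} \right)} - 117656 = \left(-25 - \left(\frac{8}{3} + 8 \left(-1\right)\right)\right) - 117656 = \left(-25 - \left(\frac{8}{3} - 8\right)\right) - 117656 = \left(-25 - - \frac{16}{3}\right) - 117656 = \left(-25 + \frac{16}{3}\right) - 117656 = - \frac{59}{3} - 117656 = - \frac{353027}{3}$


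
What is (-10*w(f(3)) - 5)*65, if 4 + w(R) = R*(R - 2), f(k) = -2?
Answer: -2925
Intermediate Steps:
w(R) = -4 + R*(-2 + R) (w(R) = -4 + R*(R - 2) = -4 + R*(-2 + R))
(-10*w(f(3)) - 5)*65 = (-10*(-4 + (-2)² - 2*(-2)) - 5)*65 = (-10*(-4 + 4 + 4) - 5)*65 = (-10*4 - 5)*65 = (-40 - 5)*65 = -45*65 = -2925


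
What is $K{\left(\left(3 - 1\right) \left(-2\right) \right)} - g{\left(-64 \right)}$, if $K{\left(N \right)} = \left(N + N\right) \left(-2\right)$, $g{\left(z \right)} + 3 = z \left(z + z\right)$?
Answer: $-8173$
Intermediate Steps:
$g{\left(z \right)} = -3 + 2 z^{2}$ ($g{\left(z \right)} = -3 + z \left(z + z\right) = -3 + z 2 z = -3 + 2 z^{2}$)
$K{\left(N \right)} = - 4 N$ ($K{\left(N \right)} = 2 N \left(-2\right) = - 4 N$)
$K{\left(\left(3 - 1\right) \left(-2\right) \right)} - g{\left(-64 \right)} = - 4 \left(3 - 1\right) \left(-2\right) - \left(-3 + 2 \left(-64\right)^{2}\right) = - 4 \cdot 2 \left(-2\right) - \left(-3 + 2 \cdot 4096\right) = \left(-4\right) \left(-4\right) - \left(-3 + 8192\right) = 16 - 8189 = -8173$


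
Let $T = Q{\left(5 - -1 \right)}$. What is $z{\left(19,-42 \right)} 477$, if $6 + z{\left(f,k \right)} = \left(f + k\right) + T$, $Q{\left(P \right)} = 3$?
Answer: $-12402$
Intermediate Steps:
$T = 3$
$z{\left(f,k \right)} = -3 + f + k$ ($z{\left(f,k \right)} = -6 + \left(\left(f + k\right) + 3\right) = -6 + \left(3 + f + k\right) = -3 + f + k$)
$z{\left(19,-42 \right)} 477 = \left(-3 + 19 - 42\right) 477 = \left(-26\right) 477 = -12402$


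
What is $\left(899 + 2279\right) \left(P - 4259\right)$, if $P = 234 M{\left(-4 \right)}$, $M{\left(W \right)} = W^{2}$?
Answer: $-1636670$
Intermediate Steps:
$P = 3744$ ($P = 234 \left(-4\right)^{2} = 234 \cdot 16 = 3744$)
$\left(899 + 2279\right) \left(P - 4259\right) = \left(899 + 2279\right) \left(3744 - 4259\right) = 3178 \left(-515\right) = -1636670$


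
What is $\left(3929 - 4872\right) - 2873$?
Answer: $-3816$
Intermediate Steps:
$\left(3929 - 4872\right) - 2873 = -943 - 2873 = -3816$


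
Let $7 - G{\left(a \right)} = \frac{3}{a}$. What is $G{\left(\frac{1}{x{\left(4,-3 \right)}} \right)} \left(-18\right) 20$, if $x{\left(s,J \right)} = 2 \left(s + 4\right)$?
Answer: $14760$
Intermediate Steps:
$x{\left(s,J \right)} = 8 + 2 s$ ($x{\left(s,J \right)} = 2 \left(4 + s\right) = 8 + 2 s$)
$G{\left(a \right)} = 7 - \frac{3}{a}$
$G{\left(\frac{1}{x{\left(4,-3 \right)}} \right)} \left(-18\right) 20 = \left(7 - \frac{3}{\frac{1}{8 + 2 \cdot 4}}\right) \left(-18\right) 20 = \left(7 - \frac{3}{\frac{1}{8 + 8}}\right) \left(-18\right) 20 = \left(7 - \frac{3}{\frac{1}{16}}\right) \left(-18\right) 20 = \left(7 - 3 \frac{1}{\frac{1}{16}}\right) \left(-18\right) 20 = \left(7 - 48\right) \left(-18\right) 20 = \left(-41\right) \left(-18\right) 20 = 738 \cdot 20 = 14760$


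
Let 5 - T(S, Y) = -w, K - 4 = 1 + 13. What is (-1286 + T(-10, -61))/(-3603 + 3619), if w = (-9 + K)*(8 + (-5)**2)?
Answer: -123/2 ≈ -61.500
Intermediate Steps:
K = 18 (K = 4 + (1 + 13) = 4 + 14 = 18)
w = 297 (w = (-9 + 18)*(8 + (-5)**2) = 9*(8 + 25) = 9*33 = 297)
T(S, Y) = 302 (T(S, Y) = 5 - (-1)*297 = 5 - 1*(-297) = 5 + 297 = 302)
(-1286 + T(-10, -61))/(-3603 + 3619) = (-1286 + 302)/(-3603 + 3619) = -984/16 = -984*1/16 = -123/2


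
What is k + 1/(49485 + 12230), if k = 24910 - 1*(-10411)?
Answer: 2179835516/61715 ≈ 35321.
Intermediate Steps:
k = 35321 (k = 24910 + 10411 = 35321)
k + 1/(49485 + 12230) = 35321 + 1/(49485 + 12230) = 35321 + 1/61715 = 2179835516/61715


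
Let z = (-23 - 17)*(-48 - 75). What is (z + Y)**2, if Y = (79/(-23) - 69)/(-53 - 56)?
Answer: 152179511243236/6285049 ≈ 2.4213e+7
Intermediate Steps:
z = 4920 (z = -40*(-123) = 4920)
Y = 1666/2507 (Y = (79*(-1/23) - 69)/(-109) = (-79/23 - 69)*(-1/109) = -1666/23*(-1/109) = 1666/2507 ≈ 0.66454)
(z + Y)**2 = (4920 + 1666/2507)**2 = (12336106/2507)**2 = 152179511243236/6285049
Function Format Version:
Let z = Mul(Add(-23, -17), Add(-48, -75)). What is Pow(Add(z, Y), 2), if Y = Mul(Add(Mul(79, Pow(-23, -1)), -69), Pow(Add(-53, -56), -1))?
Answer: Rational(152179511243236, 6285049) ≈ 2.4213e+7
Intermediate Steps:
z = 4920 (z = Mul(-40, -123) = 4920)
Y = Rational(1666, 2507) (Y = Mul(Add(Mul(79, Rational(-1, 23)), -69), Pow(-109, -1)) = Mul(Add(Rational(-79, 23), -69), Rational(-1, 109)) = Mul(Rational(-1666, 23), Rational(-1, 109)) = Rational(1666, 2507) ≈ 0.66454)
Pow(Add(z, Y), 2) = Pow(Add(4920, Rational(1666, 2507)), 2) = Pow(Rational(12336106, 2507), 2) = Rational(152179511243236, 6285049)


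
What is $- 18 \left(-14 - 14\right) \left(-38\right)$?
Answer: $-19152$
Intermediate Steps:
$- 18 \left(-14 - 14\right) \left(-38\right) = \left(-18\right) \left(-28\right) \left(-38\right) = 504 \left(-38\right) = -19152$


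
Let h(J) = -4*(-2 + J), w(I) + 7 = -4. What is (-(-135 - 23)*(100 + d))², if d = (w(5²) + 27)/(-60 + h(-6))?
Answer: 12092961024/49 ≈ 2.4680e+8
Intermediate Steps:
w(I) = -11 (w(I) = -7 - 4 = -11)
h(J) = 8 - 4*J
d = -4/7 (d = (-11 + 27)/(-60 + (8 - 4*(-6))) = 16/(-60 + (8 + 24)) = 16/(-60 + 32) = 16/(-28) = 16*(-1/28) = -4/7 ≈ -0.57143)
(-(-135 - 23)*(100 + d))² = (-(-135 - 23)*(100 - 4/7))² = (-(-158)*696/7)² = (-1*(-109968/7))² = (109968/7)² = 12092961024/49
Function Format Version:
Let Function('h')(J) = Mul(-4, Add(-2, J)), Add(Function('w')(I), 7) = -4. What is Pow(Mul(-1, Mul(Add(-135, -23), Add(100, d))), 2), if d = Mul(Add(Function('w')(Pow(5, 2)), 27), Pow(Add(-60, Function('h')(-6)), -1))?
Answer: Rational(12092961024, 49) ≈ 2.4680e+8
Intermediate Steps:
Function('w')(I) = -11 (Function('w')(I) = Add(-7, -4) = -11)
Function('h')(J) = Add(8, Mul(-4, J))
d = Rational(-4, 7) (d = Mul(Add(-11, 27), Pow(Add(-60, Add(8, Mul(-4, -6))), -1)) = Mul(16, Pow(Add(-60, Add(8, 24)), -1)) = Mul(16, Pow(Add(-60, 32), -1)) = Mul(16, Pow(-28, -1)) = Mul(16, Rational(-1, 28)) = Rational(-4, 7) ≈ -0.57143)
Pow(Mul(-1, Mul(Add(-135, -23), Add(100, d))), 2) = Pow(Mul(-1, Mul(Add(-135, -23), Add(100, Rational(-4, 7)))), 2) = Pow(Mul(-1, Mul(-158, Rational(696, 7))), 2) = Pow(Mul(-1, Rational(-109968, 7)), 2) = Pow(Rational(109968, 7), 2) = Rational(12092961024, 49)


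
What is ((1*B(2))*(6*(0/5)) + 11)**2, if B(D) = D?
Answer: 121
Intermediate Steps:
((1*B(2))*(6*(0/5)) + 11)**2 = ((1*2)*(6*(0/5)) + 11)**2 = (2*(6*(0*(1/5))) + 11)**2 = (2*(6*0) + 11)**2 = (2*0 + 11)**2 = (0 + 11)**2 = 11**2 = 121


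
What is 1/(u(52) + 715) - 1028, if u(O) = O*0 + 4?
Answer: -739131/719 ≈ -1028.0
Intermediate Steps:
u(O) = 4 (u(O) = 0 + 4 = 4)
1/(u(52) + 715) - 1028 = 1/(4 + 715) - 1028 = 1/719 - 1028 = -739131/719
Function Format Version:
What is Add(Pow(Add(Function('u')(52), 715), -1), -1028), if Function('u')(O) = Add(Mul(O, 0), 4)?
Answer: Rational(-739131, 719) ≈ -1028.0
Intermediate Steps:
Function('u')(O) = 4 (Function('u')(O) = Add(0, 4) = 4)
Add(Pow(Add(Function('u')(52), 715), -1), -1028) = Add(Pow(Add(4, 715), -1), -1028) = Add(Pow(719, -1), -1028) = Add(Rational(1, 719), -1028) = Rational(-739131, 719)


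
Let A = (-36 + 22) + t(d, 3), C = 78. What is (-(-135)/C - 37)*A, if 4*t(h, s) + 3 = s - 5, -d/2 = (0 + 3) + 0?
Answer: 55937/104 ≈ 537.86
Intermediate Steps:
d = -6 (d = -2*((0 + 3) + 0) = -2*(3 + 0) = -2*3 = -6)
t(h, s) = -2 + s/4 (t(h, s) = -¾ + (s - 5)/4 = -¾ + (-5 + s)/4 = -¾ + (-5/4 + s/4) = -2 + s/4)
A = -61/4 (A = (-36 + 22) + (-2 + (¼)*3) = -14 + (-2 + ¾) = -14 - 5/4 = -61/4 ≈ -15.250)
(-(-135)/C - 37)*A = (-(-135)/78 - 37)*(-61/4) = (-1*(-45/26) - 37)*(-61/4) = (45/26 - 37)*(-61/4) = -917/26*(-61/4) = 55937/104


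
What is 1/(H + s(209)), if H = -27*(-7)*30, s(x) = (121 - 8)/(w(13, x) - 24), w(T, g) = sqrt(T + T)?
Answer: 239676/1357781053 + 113*sqrt(26)/17651153689 ≈ 0.00017655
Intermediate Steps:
w(T, g) = sqrt(2)*sqrt(T) (w(T, g) = sqrt(2*T) = sqrt(2)*sqrt(T))
s(x) = 113/(-24 + sqrt(26)) (s(x) = (121 - 8)/(sqrt(2)*sqrt(13) - 24) = 113/(sqrt(26) - 24) = 113/(-24 + sqrt(26)))
H = 5670 (H = 189*30 = 5670)
1/(H + s(209)) = 1/(5670 + (-1356/275 - 113*sqrt(26)/550)) = 1/(1557894/275 - 113*sqrt(26)/550)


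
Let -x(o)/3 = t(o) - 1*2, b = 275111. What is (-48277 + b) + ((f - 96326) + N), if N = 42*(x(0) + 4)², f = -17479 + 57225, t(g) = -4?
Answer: 190582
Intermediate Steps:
x(o) = 18 (x(o) = -3*(-4 - 1*2) = -3*(-4 - 2) = -3*(-6) = 18)
f = 39746
N = 20328 (N = 42*(18 + 4)² = 42*22² = 42*484 = 20328)
(-48277 + b) + ((f - 96326) + N) = (-48277 + 275111) + ((39746 - 96326) + 20328) = 226834 + (-56580 + 20328) = 226834 - 36252 = 190582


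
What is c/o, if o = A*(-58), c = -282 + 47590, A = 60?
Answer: -11827/870 ≈ -13.594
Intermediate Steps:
c = 47308
o = -3480 (o = 60*(-58) = -3480)
c/o = 47308/(-3480) = 47308*(-1/3480) = -11827/870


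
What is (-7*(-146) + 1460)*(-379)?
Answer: -940678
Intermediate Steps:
(-7*(-146) + 1460)*(-379) = (1022 + 1460)*(-379) = 2482*(-379) = -940678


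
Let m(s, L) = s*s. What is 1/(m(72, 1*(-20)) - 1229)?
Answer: 1/3955 ≈ 0.00025284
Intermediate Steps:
m(s, L) = s²
1/(m(72, 1*(-20)) - 1229) = 1/(72² - 1229) = 1/(5184 - 1229) = 1/3955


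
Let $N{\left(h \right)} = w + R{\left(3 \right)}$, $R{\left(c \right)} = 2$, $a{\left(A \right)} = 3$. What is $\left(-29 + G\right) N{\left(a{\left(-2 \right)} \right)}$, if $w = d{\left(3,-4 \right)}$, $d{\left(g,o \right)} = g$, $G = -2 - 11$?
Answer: $-210$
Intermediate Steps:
$G = -13$
$w = 3$
$N{\left(h \right)} = 5$ ($N{\left(h \right)} = 3 + 2 = 5$)
$\left(-29 + G\right) N{\left(a{\left(-2 \right)} \right)} = \left(-29 - 13\right) 5 = \left(-42\right) 5 = -210$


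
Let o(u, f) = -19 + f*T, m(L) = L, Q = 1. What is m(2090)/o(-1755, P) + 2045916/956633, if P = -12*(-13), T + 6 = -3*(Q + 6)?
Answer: 6656907626/4047514223 ≈ 1.6447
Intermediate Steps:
T = -27 (T = -6 - 3*(1 + 6) = -6 - 3*7 = -6 - 21 = -27)
P = 156
o(u, f) = -19 - 27*f (o(u, f) = -19 + f*(-27) = -19 - 27*f)
m(2090)/o(-1755, P) + 2045916/956633 = 2090/(-19 - 27*156) + 2045916/956633 = 2090/(-19 - 4212) + 2045916*(1/956633) = 2090/(-4231) + 2045916/956633 = 2090*(-1/4231) + 2045916/956633 = -2090/4231 + 2045916/956633 = 6656907626/4047514223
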